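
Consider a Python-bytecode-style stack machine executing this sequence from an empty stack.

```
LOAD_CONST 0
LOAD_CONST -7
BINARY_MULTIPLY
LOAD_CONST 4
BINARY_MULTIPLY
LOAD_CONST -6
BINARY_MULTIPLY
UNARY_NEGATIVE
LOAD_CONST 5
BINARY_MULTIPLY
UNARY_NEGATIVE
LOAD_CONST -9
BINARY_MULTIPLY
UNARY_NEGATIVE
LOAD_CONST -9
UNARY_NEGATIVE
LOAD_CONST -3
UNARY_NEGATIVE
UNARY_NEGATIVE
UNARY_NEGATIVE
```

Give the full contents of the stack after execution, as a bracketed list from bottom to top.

[0, 9, 3]

LOAD_CONST 0    → 0
LOAD_CONST -7   → 0 -7
BINARY_MULTIPLY → 0
LOAD_CONST 4    → 0 4
BINARY_MULTIPLY → 0
LOAD_CONST -6   → 0 -6
BINARY_MULTIPLY → 0
UNARY_NEGATIVE  → 0
LOAD_CONST 5    → 0 5
BINARY_MULTIPLY → 0
UNARY_NEGATIVE  → 0
LOAD_CONST -9   → 0 -9
BINARY_MULTIPLY → 0
UNARY_NEGATIVE  → 0
LOAD_CONST -9   → 0 -9
UNARY_NEGATIVE  → 0 9
LOAD_CONST -3   → 0 9 -3
UNARY_NEGATIVE  → 0 9 3
UNARY_NEGATIVE  → 0 9 -3
UNARY_NEGATIVE  → 0 9 3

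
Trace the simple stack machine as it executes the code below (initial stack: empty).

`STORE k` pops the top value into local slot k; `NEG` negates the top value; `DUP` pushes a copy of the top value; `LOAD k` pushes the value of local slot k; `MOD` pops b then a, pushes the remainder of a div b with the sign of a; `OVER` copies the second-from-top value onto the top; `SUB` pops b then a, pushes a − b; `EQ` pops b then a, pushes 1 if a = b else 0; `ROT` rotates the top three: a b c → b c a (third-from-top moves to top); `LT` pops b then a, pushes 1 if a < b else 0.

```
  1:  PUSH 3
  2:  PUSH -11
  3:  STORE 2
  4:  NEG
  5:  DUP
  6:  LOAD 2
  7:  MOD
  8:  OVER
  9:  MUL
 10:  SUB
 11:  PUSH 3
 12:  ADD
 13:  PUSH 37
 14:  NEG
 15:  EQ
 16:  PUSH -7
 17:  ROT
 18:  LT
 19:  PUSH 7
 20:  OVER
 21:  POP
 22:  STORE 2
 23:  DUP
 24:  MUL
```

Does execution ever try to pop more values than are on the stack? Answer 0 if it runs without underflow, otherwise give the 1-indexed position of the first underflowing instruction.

PUSH 3   -> [3]
PUSH -11 -> [3, -11]
STORE 2  -> [3]
NEG      -> [-3]
DUP      -> [-3, -3]
LOAD 2   -> [-3, -3, -11]
MOD      -> [-3, -3]
OVER     -> [-3, -3, -3]
MUL      -> [-3, 9]
SUB      -> [-12]
PUSH 3   -> [-12, 3]
ADD      -> [-9]
PUSH 37  -> [-9, 37]
NEG      -> [-9, -37]
EQ       -> [0]
PUSH -7  -> [0, -7]
ROT  — needs 3 operands, stack has 2 → underflow

17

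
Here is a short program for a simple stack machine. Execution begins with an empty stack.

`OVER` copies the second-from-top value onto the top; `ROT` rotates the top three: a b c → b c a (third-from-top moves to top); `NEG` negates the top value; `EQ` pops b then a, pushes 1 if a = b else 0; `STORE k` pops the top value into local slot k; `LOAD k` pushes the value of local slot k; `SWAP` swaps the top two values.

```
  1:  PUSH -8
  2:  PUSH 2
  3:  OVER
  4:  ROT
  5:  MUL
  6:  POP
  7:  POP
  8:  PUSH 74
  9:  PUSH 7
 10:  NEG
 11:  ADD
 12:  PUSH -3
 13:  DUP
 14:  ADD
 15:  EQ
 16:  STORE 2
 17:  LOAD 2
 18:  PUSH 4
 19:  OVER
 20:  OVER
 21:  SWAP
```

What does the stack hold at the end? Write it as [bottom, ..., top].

[0, 4, 4, 0]

PUSH -8 → -8
PUSH 2  → -8 2
OVER    → -8 2 -8
ROT     → 2 -8 -8
MUL     → 2 64
POP     → 2
POP     → (empty)
PUSH 74 → 74
PUSH 7  → 74 7
NEG     → 74 -7
ADD     → 67
PUSH -3 → 67 -3
DUP     → 67 -3 -3
ADD     → 67 -6
EQ      → 0
STORE 2 → (empty)
LOAD 2  → 0
PUSH 4  → 0 4
OVER    → 0 4 0
OVER    → 0 4 0 4
SWAP    → 0 4 4 0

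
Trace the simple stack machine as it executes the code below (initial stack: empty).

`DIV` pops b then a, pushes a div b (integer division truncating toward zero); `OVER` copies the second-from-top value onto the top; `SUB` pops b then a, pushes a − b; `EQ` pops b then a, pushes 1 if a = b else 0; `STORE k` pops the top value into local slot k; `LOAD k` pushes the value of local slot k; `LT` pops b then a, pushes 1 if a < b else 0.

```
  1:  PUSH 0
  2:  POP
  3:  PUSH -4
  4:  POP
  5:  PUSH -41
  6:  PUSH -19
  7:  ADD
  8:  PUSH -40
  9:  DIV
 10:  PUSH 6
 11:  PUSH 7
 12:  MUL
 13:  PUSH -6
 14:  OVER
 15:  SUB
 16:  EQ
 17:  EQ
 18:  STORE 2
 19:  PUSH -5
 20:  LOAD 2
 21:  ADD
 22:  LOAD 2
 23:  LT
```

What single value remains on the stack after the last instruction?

PUSH 0   → 0
POP      → (empty)
PUSH -4  → -4
POP      → (empty)
PUSH -41 → -41
PUSH -19 → -41 -19
ADD      → -60
PUSH -40 → -60 -40
DIV      → 1
PUSH 6   → 1 6
PUSH 7   → 1 6 7
MUL      → 1 42
PUSH -6  → 1 42 -6
OVER     → 1 42 -6 42
SUB      → 1 42 -48
EQ       → 1 0
EQ       → 0
STORE 2  → (empty)
PUSH -5  → -5
LOAD 2   → -5 0
ADD      → -5
LOAD 2   → -5 0
LT       → 1

1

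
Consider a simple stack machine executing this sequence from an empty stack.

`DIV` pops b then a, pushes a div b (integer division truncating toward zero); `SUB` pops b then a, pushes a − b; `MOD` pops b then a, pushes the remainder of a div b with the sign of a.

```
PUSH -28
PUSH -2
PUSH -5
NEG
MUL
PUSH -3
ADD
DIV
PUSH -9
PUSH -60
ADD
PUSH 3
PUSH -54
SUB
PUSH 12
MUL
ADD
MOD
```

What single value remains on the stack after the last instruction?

2

PUSH -28 : -28
PUSH -2  : -28 -2
PUSH -5  : -28 -2 -5
NEG      : -28 -2 5
MUL      : -28 -10
PUSH -3  : -28 -10 -3
ADD      : -28 -13
DIV      : 2
PUSH -9  : 2 -9
PUSH -60 : 2 -9 -60
ADD      : 2 -69
PUSH 3   : 2 -69 3
PUSH -54 : 2 -69 3 -54
SUB      : 2 -69 57
PUSH 12  : 2 -69 57 12
MUL      : 2 -69 684
ADD      : 2 615
MOD      : 2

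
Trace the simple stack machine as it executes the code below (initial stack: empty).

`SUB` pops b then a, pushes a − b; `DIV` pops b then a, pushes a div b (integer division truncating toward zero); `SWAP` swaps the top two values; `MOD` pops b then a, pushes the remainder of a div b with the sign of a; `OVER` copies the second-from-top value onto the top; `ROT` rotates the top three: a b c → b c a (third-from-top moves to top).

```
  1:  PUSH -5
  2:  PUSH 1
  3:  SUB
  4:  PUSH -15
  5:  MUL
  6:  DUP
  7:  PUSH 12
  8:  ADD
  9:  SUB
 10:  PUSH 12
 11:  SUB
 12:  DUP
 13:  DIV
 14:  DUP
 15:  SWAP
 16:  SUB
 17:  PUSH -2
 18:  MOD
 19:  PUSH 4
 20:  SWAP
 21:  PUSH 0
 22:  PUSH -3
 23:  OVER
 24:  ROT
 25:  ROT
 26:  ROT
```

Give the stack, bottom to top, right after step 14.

[1, 1]

PUSH -5  : [-5]
PUSH 1   : [-5, 1]
SUB      : [-6]
PUSH -15 : [-6, -15]
MUL      : [90]
DUP      : [90, 90]
PUSH 12  : [90, 90, 12]
ADD      : [90, 102]
SUB      : [-12]
PUSH 12  : [-12, 12]
SUB      : [-24]
DUP      : [-24, -24]
DIV      : [1]
DUP      : [1, 1]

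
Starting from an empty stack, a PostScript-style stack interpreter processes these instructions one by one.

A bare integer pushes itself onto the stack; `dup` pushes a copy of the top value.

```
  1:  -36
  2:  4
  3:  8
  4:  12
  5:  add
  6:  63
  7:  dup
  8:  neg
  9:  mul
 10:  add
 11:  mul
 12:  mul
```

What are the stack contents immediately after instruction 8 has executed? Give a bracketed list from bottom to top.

-36 -> [-36]
4   -> [-36, 4]
8   -> [-36, 4, 8]
12  -> [-36, 4, 8, 12]
add -> [-36, 4, 20]
63  -> [-36, 4, 20, 63]
dup -> [-36, 4, 20, 63, 63]
neg -> [-36, 4, 20, 63, -63]

[-36, 4, 20, 63, -63]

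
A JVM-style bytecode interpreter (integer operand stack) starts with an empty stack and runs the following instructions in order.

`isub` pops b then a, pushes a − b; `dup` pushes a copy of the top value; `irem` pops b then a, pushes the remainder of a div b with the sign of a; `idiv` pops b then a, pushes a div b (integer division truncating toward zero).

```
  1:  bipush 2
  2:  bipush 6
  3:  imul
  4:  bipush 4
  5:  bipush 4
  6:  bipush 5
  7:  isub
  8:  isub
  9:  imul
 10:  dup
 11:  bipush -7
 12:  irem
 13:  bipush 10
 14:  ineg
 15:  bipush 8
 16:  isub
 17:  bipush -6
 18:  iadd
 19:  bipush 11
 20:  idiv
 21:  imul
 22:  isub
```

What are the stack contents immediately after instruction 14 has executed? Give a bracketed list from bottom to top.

bipush 2  -> 2
bipush 6  -> 2 6
imul      -> 12
bipush 4  -> 12 4
bipush 4  -> 12 4 4
bipush 5  -> 12 4 4 5
isub      -> 12 4 -1
isub      -> 12 5
imul      -> 60
dup       -> 60 60
bipush -7 -> 60 60 -7
irem      -> 60 4
bipush 10 -> 60 4 10
ineg      -> 60 4 -10

[60, 4, -10]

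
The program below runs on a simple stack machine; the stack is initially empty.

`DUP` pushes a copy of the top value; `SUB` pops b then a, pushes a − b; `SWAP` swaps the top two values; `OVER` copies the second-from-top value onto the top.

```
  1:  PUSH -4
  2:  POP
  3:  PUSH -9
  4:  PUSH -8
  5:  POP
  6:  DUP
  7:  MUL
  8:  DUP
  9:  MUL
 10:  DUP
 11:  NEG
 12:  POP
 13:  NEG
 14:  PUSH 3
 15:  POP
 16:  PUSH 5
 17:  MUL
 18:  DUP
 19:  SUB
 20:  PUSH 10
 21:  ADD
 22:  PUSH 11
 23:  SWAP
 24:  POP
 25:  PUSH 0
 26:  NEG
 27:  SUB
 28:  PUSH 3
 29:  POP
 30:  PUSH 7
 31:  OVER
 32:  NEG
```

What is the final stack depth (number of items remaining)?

PUSH -4 : [-4]
POP     : []
PUSH -9 : [-9]
PUSH -8 : [-9, -8]
POP     : [-9]
DUP     : [-9, -9]
MUL     : [81]
DUP     : [81, 81]
MUL     : [6561]
DUP     : [6561, 6561]
NEG     : [6561, -6561]
POP     : [6561]
NEG     : [-6561]
PUSH 3  : [-6561, 3]
POP     : [-6561]
PUSH 5  : [-6561, 5]
MUL     : [-32805]
DUP     : [-32805, -32805]
SUB     : [0]
PUSH 10 : [0, 10]
ADD     : [10]
PUSH 11 : [10, 11]
SWAP    : [11, 10]
POP     : [11]
PUSH 0  : [11, 0]
NEG     : [11, 0]
SUB     : [11]
PUSH 3  : [11, 3]
POP     : [11]
PUSH 7  : [11, 7]
OVER    : [11, 7, 11]
NEG     : [11, 7, -11]

3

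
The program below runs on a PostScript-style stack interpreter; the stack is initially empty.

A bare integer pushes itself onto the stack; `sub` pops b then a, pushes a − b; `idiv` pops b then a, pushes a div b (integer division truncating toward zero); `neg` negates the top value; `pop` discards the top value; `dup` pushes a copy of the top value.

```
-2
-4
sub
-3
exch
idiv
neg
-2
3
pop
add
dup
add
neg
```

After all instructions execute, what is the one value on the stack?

-2   → [-2]
-4   → [-2, -4]
sub  → [2]
-3   → [2, -3]
exch → [-3, 2]
idiv → [-1]
neg  → [1]
-2   → [1, -2]
3    → [1, -2, 3]
pop  → [1, -2]
add  → [-1]
dup  → [-1, -1]
add  → [-2]
neg  → [2]

2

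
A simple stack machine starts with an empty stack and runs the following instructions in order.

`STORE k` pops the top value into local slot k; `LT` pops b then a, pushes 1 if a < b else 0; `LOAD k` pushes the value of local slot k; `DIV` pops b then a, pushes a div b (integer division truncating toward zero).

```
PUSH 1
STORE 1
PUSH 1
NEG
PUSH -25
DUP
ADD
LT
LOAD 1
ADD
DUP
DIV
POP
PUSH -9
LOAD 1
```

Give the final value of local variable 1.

1

PUSH 1    [1]
STORE 1   []
PUSH 1    [1]
NEG       [-1]
PUSH -25  [-1, -25]
DUP       [-1, -25, -25]
ADD       [-1, -50]
LT        [0]
LOAD 1    [0, 1]
ADD       [1]
DUP       [1, 1]
DIV       [1]
POP       []
PUSH -9   [-9]
LOAD 1    [-9, 1]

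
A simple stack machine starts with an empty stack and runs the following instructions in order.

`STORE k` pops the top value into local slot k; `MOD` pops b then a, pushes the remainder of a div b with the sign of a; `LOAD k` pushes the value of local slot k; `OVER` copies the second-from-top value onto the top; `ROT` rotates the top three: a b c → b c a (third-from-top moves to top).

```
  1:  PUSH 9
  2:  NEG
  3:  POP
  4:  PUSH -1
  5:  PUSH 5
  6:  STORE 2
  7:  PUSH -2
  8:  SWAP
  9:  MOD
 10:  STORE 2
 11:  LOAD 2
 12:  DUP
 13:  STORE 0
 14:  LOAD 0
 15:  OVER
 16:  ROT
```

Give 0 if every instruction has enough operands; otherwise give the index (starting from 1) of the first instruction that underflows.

0

PUSH 9  → 9
NEG     → -9
POP     → (empty)
PUSH -1 → -1
PUSH 5  → -1 5
STORE 2 → -1
PUSH -2 → -1 -2
SWAP    → -2 -1
MOD     → 0
STORE 2 → (empty)
LOAD 2  → 0
DUP     → 0 0
STORE 0 → 0
LOAD 0  → 0 0
OVER    → 0 0 0
ROT     → 0 0 0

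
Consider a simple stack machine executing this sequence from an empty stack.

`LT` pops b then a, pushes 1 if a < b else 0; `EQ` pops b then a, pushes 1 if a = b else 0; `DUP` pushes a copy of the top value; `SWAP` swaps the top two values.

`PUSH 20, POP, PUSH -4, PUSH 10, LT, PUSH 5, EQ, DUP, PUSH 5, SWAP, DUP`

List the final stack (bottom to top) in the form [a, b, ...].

[0, 5, 0, 0]

PUSH 20 -> [20]
POP     -> []
PUSH -4 -> [-4]
PUSH 10 -> [-4, 10]
LT      -> [1]
PUSH 5  -> [1, 5]
EQ      -> [0]
DUP     -> [0, 0]
PUSH 5  -> [0, 0, 5]
SWAP    -> [0, 5, 0]
DUP     -> [0, 5, 0, 0]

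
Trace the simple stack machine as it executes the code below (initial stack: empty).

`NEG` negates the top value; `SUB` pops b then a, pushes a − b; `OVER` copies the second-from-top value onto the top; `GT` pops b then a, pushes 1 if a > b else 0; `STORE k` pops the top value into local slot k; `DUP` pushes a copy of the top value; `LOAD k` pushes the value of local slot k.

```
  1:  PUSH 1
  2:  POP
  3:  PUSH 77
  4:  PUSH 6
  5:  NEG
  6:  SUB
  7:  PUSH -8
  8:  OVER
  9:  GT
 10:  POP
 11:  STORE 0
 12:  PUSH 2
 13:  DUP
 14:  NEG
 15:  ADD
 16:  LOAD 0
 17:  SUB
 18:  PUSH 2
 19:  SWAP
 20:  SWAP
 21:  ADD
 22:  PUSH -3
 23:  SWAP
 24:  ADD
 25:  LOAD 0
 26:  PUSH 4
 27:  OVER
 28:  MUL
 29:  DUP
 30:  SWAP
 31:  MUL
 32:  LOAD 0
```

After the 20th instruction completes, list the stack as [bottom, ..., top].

PUSH 1  : [1]
POP     : []
PUSH 77 : [77]
PUSH 6  : [77, 6]
NEG     : [77, -6]
SUB     : [83]
PUSH -8 : [83, -8]
OVER    : [83, -8, 83]
GT      : [83, 0]
POP     : [83]
STORE 0 : []
PUSH 2  : [2]
DUP     : [2, 2]
NEG     : [2, -2]
ADD     : [0]
LOAD 0  : [0, 83]
SUB     : [-83]
PUSH 2  : [-83, 2]
SWAP    : [2, -83]
SWAP    : [-83, 2]

[-83, 2]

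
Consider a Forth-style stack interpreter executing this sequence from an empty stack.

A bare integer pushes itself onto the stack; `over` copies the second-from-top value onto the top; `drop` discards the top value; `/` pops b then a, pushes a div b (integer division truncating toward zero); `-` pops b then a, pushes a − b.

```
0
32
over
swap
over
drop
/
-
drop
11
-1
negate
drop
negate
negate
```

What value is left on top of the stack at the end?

0      -> [0]
32     -> [0, 32]
over   -> [0, 32, 0]
swap   -> [0, 0, 32]
over   -> [0, 0, 32, 0]
drop   -> [0, 0, 32]
/      -> [0, 0]
-      -> [0]
drop   -> []
11     -> [11]
-1     -> [11, -1]
negate -> [11, 1]
drop   -> [11]
negate -> [-11]
negate -> [11]

11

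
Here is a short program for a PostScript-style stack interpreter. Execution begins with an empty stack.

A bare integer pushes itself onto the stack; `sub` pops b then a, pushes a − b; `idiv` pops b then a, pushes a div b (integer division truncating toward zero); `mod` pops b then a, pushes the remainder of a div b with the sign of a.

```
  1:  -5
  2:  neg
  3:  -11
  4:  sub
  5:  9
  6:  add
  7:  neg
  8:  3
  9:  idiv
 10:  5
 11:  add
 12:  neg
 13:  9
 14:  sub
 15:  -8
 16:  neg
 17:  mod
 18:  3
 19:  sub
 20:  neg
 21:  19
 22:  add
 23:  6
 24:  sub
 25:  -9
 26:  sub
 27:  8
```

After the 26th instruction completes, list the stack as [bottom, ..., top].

-5    [-5]
neg   [5]
-11   [5, -11]
sub   [16]
9     [16, 9]
add   [25]
neg   [-25]
3     [-25, 3]
idiv  [-8]
5     [-8, 5]
add   [-3]
neg   [3]
9     [3, 9]
sub   [-6]
-8    [-6, -8]
neg   [-6, 8]
mod   [-6]
3     [-6, 3]
sub   [-9]
neg   [9]
19    [9, 19]
add   [28]
6     [28, 6]
sub   [22]
-9    [22, -9]
sub   [31]

[31]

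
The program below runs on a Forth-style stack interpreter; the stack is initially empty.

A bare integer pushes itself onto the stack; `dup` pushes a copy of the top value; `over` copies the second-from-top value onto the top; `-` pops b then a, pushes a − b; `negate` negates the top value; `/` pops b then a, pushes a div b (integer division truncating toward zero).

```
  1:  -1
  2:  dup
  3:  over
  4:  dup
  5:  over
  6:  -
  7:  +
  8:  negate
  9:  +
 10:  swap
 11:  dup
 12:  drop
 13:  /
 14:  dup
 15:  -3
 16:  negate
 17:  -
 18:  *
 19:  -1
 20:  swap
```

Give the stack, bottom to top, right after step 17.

[0, -3]

-1     -> [-1]
dup    -> [-1, -1]
over   -> [-1, -1, -1]
dup    -> [-1, -1, -1, -1]
over   -> [-1, -1, -1, -1, -1]
-      -> [-1, -1, -1, 0]
+      -> [-1, -1, -1]
negate -> [-1, -1, 1]
+      -> [-1, 0]
swap   -> [0, -1]
dup    -> [0, -1, -1]
drop   -> [0, -1]
/      -> [0]
dup    -> [0, 0]
-3     -> [0, 0, -3]
negate -> [0, 0, 3]
-      -> [0, -3]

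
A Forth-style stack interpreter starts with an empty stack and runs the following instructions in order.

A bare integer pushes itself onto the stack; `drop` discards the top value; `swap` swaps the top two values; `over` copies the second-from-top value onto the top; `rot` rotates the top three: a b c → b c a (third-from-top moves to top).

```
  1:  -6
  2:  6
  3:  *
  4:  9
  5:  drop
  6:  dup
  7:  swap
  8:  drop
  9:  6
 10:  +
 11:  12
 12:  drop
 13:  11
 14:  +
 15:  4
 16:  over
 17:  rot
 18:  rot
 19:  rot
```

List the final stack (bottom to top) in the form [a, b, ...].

[-19, 4, -19]

-6    [-6]
6     [-6, 6]
*     [-36]
9     [-36, 9]
drop  [-36]
dup   [-36, -36]
swap  [-36, -36]
drop  [-36]
6     [-36, 6]
+     [-30]
12    [-30, 12]
drop  [-30]
11    [-30, 11]
+     [-19]
4     [-19, 4]
over  [-19, 4, -19]
rot   [4, -19, -19]
rot   [-19, -19, 4]
rot   [-19, 4, -19]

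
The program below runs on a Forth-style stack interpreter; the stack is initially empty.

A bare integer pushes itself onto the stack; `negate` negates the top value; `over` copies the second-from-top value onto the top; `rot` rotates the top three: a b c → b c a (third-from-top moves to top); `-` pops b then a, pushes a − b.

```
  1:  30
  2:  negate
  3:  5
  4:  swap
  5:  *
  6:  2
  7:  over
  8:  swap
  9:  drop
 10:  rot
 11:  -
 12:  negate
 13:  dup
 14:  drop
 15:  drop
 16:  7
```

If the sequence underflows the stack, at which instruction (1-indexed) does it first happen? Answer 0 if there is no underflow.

30     -> 30
negate -> -30
5      -> -30 5
swap   -> 5 -30
*      -> -150
2      -> -150 2
over   -> -150 2 -150
swap   -> -150 -150 2
drop   -> -150 -150
rot  — needs 3 operands, stack has 2 → underflow

10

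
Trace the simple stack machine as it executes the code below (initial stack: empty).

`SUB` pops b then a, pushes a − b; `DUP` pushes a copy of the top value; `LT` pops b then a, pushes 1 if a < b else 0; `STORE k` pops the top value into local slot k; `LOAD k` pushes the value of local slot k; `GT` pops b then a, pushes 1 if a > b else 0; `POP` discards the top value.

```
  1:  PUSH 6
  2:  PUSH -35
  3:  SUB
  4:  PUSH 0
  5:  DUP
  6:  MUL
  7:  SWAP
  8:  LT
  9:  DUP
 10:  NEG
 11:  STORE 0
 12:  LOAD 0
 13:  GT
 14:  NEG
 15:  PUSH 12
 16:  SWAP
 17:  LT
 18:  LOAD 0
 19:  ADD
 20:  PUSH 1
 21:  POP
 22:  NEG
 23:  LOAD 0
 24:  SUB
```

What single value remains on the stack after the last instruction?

2

PUSH 6   → 6
PUSH -35 → 6 -35
SUB      → 41
PUSH 0   → 41 0
DUP      → 41 0 0
MUL      → 41 0
SWAP     → 0 41
LT       → 1
DUP      → 1 1
NEG      → 1 -1
STORE 0  → 1
LOAD 0   → 1 -1
GT       → 1
NEG      → -1
PUSH 12  → -1 12
SWAP     → 12 -1
LT       → 0
LOAD 0   → 0 -1
ADD      → -1
PUSH 1   → -1 1
POP      → -1
NEG      → 1
LOAD 0   → 1 -1
SUB      → 2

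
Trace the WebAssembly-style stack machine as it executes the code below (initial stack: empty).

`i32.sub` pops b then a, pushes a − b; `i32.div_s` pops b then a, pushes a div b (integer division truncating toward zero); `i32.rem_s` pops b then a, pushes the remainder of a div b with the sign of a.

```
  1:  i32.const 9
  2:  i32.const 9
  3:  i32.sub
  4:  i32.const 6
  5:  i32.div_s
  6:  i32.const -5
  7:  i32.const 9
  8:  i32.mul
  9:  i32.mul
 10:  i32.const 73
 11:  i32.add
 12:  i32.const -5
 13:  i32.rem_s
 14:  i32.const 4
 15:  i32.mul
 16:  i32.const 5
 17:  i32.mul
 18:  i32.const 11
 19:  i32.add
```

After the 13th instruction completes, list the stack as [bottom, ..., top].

[3]

i32.const 9  : [9]
i32.const 9  : [9, 9]
i32.sub      : [0]
i32.const 6  : [0, 6]
i32.div_s    : [0]
i32.const -5 : [0, -5]
i32.const 9  : [0, -5, 9]
i32.mul      : [0, -45]
i32.mul      : [0]
i32.const 73 : [0, 73]
i32.add      : [73]
i32.const -5 : [73, -5]
i32.rem_s    : [3]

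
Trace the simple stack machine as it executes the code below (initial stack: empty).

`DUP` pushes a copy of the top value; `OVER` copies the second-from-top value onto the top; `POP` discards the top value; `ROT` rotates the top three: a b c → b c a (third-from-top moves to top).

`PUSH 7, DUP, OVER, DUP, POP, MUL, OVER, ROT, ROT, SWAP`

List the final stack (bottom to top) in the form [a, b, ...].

[7, 49, 7]

PUSH 7 → [7]
DUP    → [7, 7]
OVER   → [7, 7, 7]
DUP    → [7, 7, 7, 7]
POP    → [7, 7, 7]
MUL    → [7, 49]
OVER   → [7, 49, 7]
ROT    → [49, 7, 7]
ROT    → [7, 7, 49]
SWAP   → [7, 49, 7]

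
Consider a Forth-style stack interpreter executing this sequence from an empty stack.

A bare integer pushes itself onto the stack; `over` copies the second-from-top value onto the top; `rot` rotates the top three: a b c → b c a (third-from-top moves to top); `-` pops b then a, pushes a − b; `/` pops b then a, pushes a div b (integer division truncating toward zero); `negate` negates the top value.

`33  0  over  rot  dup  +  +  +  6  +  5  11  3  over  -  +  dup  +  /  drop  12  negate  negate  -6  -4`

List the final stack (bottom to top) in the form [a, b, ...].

33      [33]
0       [33, 0]
over    [33, 0, 33]
rot     [0, 33, 33]
dup     [0, 33, 33, 33]
+       [0, 33, 66]
+       [0, 99]
+       [99]
6       [99, 6]
+       [105]
5       [105, 5]
11      [105, 5, 11]
3       [105, 5, 11, 3]
over    [105, 5, 11, 3, 11]
-       [105, 5, 11, -8]
+       [105, 5, 3]
dup     [105, 5, 3, 3]
+       [105, 5, 6]
/       [105, 0]
drop    [105]
12      [105, 12]
negate  [105, -12]
negate  [105, 12]
-6      [105, 12, -6]
-4      [105, 12, -6, -4]

[105, 12, -6, -4]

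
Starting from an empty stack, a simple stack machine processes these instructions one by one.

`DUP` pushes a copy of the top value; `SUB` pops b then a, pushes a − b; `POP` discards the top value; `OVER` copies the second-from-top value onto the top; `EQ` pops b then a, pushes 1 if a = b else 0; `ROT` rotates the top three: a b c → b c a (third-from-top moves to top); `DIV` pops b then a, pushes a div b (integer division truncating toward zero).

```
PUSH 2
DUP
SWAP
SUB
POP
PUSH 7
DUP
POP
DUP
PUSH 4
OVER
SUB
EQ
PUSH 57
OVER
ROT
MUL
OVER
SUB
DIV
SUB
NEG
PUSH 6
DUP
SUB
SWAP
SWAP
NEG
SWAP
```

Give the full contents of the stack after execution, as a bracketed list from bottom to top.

PUSH 2  -> 2
DUP     -> 2 2
SWAP    -> 2 2
SUB     -> 0
POP     -> (empty)
PUSH 7  -> 7
DUP     -> 7 7
POP     -> 7
DUP     -> 7 7
PUSH 4  -> 7 7 4
OVER    -> 7 7 4 7
SUB     -> 7 7 -3
EQ      -> 7 0
PUSH 57 -> 7 0 57
OVER    -> 7 0 57 0
ROT     -> 7 57 0 0
MUL     -> 7 57 0
OVER    -> 7 57 0 57
SUB     -> 7 57 -57
DIV     -> 7 -1
SUB     -> 8
NEG     -> -8
PUSH 6  -> -8 6
DUP     -> -8 6 6
SUB     -> -8 0
SWAP    -> 0 -8
SWAP    -> -8 0
NEG     -> -8 0
SWAP    -> 0 -8

[0, -8]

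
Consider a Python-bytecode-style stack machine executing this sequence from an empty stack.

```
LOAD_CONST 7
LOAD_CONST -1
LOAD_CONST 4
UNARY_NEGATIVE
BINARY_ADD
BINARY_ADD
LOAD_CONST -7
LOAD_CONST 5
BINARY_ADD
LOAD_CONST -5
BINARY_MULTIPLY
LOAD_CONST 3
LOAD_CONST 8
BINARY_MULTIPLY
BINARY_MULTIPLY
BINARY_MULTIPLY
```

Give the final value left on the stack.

480

LOAD_CONST 7    → [7]
LOAD_CONST -1   → [7, -1]
LOAD_CONST 4    → [7, -1, 4]
UNARY_NEGATIVE  → [7, -1, -4]
BINARY_ADD      → [7, -5]
BINARY_ADD      → [2]
LOAD_CONST -7   → [2, -7]
LOAD_CONST 5    → [2, -7, 5]
BINARY_ADD      → [2, -2]
LOAD_CONST -5   → [2, -2, -5]
BINARY_MULTIPLY → [2, 10]
LOAD_CONST 3    → [2, 10, 3]
LOAD_CONST 8    → [2, 10, 3, 8]
BINARY_MULTIPLY → [2, 10, 24]
BINARY_MULTIPLY → [2, 240]
BINARY_MULTIPLY → [480]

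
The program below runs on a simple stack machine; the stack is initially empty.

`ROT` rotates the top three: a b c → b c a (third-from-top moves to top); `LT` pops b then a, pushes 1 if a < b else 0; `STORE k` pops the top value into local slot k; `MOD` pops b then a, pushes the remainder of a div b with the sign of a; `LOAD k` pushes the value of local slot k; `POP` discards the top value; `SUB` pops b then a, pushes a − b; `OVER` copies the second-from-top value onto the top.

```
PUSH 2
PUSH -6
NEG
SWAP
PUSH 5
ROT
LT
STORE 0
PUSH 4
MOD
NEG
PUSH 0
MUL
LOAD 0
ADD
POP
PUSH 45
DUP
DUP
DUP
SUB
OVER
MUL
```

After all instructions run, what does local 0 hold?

1

PUSH 2  -> [2]
PUSH -6 -> [2, -6]
NEG     -> [2, 6]
SWAP    -> [6, 2]
PUSH 5  -> [6, 2, 5]
ROT     -> [2, 5, 6]
LT      -> [2, 1]
STORE 0 -> [2]
PUSH 4  -> [2, 4]
MOD     -> [2]
NEG     -> [-2]
PUSH 0  -> [-2, 0]
MUL     -> [0]
LOAD 0  -> [0, 1]
ADD     -> [1]
POP     -> []
PUSH 45 -> [45]
DUP     -> [45, 45]
DUP     -> [45, 45, 45]
DUP     -> [45, 45, 45, 45]
SUB     -> [45, 45, 0]
OVER    -> [45, 45, 0, 45]
MUL     -> [45, 45, 0]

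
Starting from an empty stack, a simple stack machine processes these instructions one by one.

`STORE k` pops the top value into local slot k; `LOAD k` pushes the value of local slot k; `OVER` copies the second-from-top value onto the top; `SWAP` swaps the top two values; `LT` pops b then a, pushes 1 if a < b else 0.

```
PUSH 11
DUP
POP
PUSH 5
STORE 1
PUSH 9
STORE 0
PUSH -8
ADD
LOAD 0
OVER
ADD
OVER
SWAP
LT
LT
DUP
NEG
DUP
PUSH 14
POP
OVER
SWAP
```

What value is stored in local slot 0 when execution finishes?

9

PUSH 11 → 11
DUP     → 11 11
POP     → 11
PUSH 5  → 11 5
STORE 1 → 11
PUSH 9  → 11 9
STORE 0 → 11
PUSH -8 → 11 -8
ADD     → 3
LOAD 0  → 3 9
OVER    → 3 9 3
ADD     → 3 12
OVER    → 3 12 3
SWAP    → 3 3 12
LT      → 3 1
LT      → 0
DUP     → 0 0
NEG     → 0 0
DUP     → 0 0 0
PUSH 14 → 0 0 0 14
POP     → 0 0 0
OVER    → 0 0 0 0
SWAP    → 0 0 0 0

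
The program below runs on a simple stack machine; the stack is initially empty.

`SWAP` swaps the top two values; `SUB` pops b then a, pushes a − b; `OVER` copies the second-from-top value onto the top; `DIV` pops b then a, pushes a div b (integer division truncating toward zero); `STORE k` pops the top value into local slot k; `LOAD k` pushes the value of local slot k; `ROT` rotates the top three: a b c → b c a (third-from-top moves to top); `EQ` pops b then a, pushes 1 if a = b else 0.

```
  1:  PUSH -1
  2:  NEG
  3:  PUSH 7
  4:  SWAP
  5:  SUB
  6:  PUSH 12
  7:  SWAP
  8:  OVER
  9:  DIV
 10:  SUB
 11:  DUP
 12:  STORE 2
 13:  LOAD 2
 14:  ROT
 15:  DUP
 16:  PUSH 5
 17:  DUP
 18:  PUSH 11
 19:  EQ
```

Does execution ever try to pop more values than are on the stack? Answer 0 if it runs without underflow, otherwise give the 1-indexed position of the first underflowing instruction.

14

PUSH -1 : [-1]
NEG     : [1]
PUSH 7  : [1, 7]
SWAP    : [7, 1]
SUB     : [6]
PUSH 12 : [6, 12]
SWAP    : [12, 6]
OVER    : [12, 6, 12]
DIV     : [12, 0]
SUB     : [12]
DUP     : [12, 12]
STORE 2 : [12]
LOAD 2  : [12, 12]
ROT  — needs 3 operands, stack has 2 → underflow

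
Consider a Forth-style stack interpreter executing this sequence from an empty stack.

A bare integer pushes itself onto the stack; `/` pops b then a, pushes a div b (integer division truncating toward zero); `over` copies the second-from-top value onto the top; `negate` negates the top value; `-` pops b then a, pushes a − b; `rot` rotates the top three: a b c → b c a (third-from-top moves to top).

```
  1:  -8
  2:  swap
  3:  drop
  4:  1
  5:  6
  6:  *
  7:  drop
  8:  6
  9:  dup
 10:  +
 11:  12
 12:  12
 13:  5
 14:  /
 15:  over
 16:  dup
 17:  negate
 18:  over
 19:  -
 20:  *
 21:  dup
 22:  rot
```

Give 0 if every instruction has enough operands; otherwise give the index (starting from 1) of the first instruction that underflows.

2

-8 -> -8
swap  — needs 2 operands, stack has 1 → underflow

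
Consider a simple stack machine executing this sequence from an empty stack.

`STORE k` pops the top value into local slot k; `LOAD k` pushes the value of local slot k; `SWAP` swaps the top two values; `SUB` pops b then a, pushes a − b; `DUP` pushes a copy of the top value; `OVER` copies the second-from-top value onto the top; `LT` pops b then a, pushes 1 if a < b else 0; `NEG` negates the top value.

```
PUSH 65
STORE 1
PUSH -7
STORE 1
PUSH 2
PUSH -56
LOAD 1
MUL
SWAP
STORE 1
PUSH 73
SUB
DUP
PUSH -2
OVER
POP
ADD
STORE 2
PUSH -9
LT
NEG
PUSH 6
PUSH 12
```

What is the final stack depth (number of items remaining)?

3

PUSH 65  -> 65
STORE 1  -> (empty)
PUSH -7  -> -7
STORE 1  -> (empty)
PUSH 2   -> 2
PUSH -56 -> 2 -56
LOAD 1   -> 2 -56 -7
MUL      -> 2 392
SWAP     -> 392 2
STORE 1  -> 392
PUSH 73  -> 392 73
SUB      -> 319
DUP      -> 319 319
PUSH -2  -> 319 319 -2
OVER     -> 319 319 -2 319
POP      -> 319 319 -2
ADD      -> 319 317
STORE 2  -> 319
PUSH -9  -> 319 -9
LT       -> 0
NEG      -> 0
PUSH 6   -> 0 6
PUSH 12  -> 0 6 12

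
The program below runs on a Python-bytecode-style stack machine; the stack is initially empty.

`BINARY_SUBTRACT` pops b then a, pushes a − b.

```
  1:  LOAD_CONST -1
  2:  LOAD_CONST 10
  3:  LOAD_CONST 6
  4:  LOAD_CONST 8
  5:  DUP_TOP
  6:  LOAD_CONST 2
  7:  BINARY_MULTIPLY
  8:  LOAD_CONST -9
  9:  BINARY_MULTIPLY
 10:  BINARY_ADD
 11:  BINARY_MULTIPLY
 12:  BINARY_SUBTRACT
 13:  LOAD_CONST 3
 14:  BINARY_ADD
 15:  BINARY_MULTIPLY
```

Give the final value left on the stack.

-829

LOAD_CONST -1   : [-1]
LOAD_CONST 10   : [-1, 10]
LOAD_CONST 6    : [-1, 10, 6]
LOAD_CONST 8    : [-1, 10, 6, 8]
DUP_TOP         : [-1, 10, 6, 8, 8]
LOAD_CONST 2    : [-1, 10, 6, 8, 8, 2]
BINARY_MULTIPLY : [-1, 10, 6, 8, 16]
LOAD_CONST -9   : [-1, 10, 6, 8, 16, -9]
BINARY_MULTIPLY : [-1, 10, 6, 8, -144]
BINARY_ADD      : [-1, 10, 6, -136]
BINARY_MULTIPLY : [-1, 10, -816]
BINARY_SUBTRACT : [-1, 826]
LOAD_CONST 3    : [-1, 826, 3]
BINARY_ADD      : [-1, 829]
BINARY_MULTIPLY : [-829]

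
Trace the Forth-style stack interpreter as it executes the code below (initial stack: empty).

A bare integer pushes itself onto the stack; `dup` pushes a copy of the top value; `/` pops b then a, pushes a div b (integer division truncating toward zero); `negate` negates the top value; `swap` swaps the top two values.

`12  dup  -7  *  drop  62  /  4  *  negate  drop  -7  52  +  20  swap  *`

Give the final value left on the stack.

12     : 12
dup    : 12 12
-7     : 12 12 -7
*      : 12 -84
drop   : 12
62     : 12 62
/      : 0
4      : 0 4
*      : 0
negate : 0
drop   : (empty)
-7     : -7
52     : -7 52
+      : 45
20     : 45 20
swap   : 20 45
*      : 900

900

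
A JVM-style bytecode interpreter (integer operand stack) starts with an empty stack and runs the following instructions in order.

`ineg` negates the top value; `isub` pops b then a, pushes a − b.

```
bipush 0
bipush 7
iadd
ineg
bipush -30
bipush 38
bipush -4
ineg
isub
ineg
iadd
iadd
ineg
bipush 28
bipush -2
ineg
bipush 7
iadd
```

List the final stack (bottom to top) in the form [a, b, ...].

[71, 28, 9]

bipush 0   : [0]
bipush 7   : [0, 7]
iadd       : [7]
ineg       : [-7]
bipush -30 : [-7, -30]
bipush 38  : [-7, -30, 38]
bipush -4  : [-7, -30, 38, -4]
ineg       : [-7, -30, 38, 4]
isub       : [-7, -30, 34]
ineg       : [-7, -30, -34]
iadd       : [-7, -64]
iadd       : [-71]
ineg       : [71]
bipush 28  : [71, 28]
bipush -2  : [71, 28, -2]
ineg       : [71, 28, 2]
bipush 7   : [71, 28, 2, 7]
iadd       : [71, 28, 9]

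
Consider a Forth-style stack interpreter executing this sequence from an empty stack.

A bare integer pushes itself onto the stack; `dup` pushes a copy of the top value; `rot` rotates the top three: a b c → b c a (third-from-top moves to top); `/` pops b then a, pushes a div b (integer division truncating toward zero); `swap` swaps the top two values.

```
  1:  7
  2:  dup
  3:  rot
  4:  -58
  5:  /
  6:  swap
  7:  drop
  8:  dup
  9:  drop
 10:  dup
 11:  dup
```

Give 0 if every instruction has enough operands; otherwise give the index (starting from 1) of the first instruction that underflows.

7   -> 7
dup -> 7 7
rot  — needs 3 operands, stack has 2 → underflow

3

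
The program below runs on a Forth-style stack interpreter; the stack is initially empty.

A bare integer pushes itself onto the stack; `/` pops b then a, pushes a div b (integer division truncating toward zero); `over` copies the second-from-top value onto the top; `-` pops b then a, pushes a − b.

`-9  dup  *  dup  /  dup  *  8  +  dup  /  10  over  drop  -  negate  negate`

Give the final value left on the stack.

-9     -> [-9]
dup    -> [-9, -9]
*      -> [81]
dup    -> [81, 81]
/      -> [1]
dup    -> [1, 1]
*      -> [1]
8      -> [1, 8]
+      -> [9]
dup    -> [9, 9]
/      -> [1]
10     -> [1, 10]
over   -> [1, 10, 1]
drop   -> [1, 10]
-      -> [-9]
negate -> [9]
negate -> [-9]

-9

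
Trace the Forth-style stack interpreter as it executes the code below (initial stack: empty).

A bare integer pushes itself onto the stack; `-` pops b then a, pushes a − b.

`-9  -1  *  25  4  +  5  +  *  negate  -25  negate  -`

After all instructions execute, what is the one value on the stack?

-331

-9     -> [-9]
-1     -> [-9, -1]
*      -> [9]
25     -> [9, 25]
4      -> [9, 25, 4]
+      -> [9, 29]
5      -> [9, 29, 5]
+      -> [9, 34]
*      -> [306]
negate -> [-306]
-25    -> [-306, -25]
negate -> [-306, 25]
-      -> [-331]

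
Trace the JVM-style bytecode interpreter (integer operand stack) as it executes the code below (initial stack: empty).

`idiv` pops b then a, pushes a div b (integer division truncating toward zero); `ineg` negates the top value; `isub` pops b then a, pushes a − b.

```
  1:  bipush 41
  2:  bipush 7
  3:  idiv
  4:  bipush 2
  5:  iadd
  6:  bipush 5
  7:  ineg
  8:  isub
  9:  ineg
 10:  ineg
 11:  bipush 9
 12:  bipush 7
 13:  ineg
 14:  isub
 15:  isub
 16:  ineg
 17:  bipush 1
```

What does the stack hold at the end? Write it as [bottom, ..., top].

bipush 41 -> 41
bipush 7  -> 41 7
idiv      -> 5
bipush 2  -> 5 2
iadd      -> 7
bipush 5  -> 7 5
ineg      -> 7 -5
isub      -> 12
ineg      -> -12
ineg      -> 12
bipush 9  -> 12 9
bipush 7  -> 12 9 7
ineg      -> 12 9 -7
isub      -> 12 16
isub      -> -4
ineg      -> 4
bipush 1  -> 4 1

[4, 1]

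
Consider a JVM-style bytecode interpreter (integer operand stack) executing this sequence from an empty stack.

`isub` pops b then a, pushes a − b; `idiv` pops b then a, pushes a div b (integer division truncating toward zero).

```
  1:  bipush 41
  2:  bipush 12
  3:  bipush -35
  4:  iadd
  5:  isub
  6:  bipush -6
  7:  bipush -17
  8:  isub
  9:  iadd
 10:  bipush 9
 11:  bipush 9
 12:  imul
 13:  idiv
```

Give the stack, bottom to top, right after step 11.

bipush 41  → 41
bipush 12  → 41 12
bipush -35 → 41 12 -35
iadd       → 41 -23
isub       → 64
bipush -6  → 64 -6
bipush -17 → 64 -6 -17
isub       → 64 11
iadd       → 75
bipush 9   → 75 9
bipush 9   → 75 9 9

[75, 9, 9]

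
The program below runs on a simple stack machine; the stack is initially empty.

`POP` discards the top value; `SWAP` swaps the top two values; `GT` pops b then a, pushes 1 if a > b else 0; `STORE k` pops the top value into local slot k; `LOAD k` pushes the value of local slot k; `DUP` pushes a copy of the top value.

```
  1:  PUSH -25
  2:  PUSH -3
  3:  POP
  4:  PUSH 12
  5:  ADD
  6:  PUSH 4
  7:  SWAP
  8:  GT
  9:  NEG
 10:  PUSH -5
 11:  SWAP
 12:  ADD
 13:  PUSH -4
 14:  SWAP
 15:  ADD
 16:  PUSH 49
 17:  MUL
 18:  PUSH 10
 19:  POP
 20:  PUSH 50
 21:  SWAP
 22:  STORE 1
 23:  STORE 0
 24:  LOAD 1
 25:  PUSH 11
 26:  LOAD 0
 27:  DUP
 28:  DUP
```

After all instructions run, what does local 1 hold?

PUSH -25 -> -25
PUSH -3  -> -25 -3
POP      -> -25
PUSH 12  -> -25 12
ADD      -> -13
PUSH 4   -> -13 4
SWAP     -> 4 -13
GT       -> 1
NEG      -> -1
PUSH -5  -> -1 -5
SWAP     -> -5 -1
ADD      -> -6
PUSH -4  -> -6 -4
SWAP     -> -4 -6
ADD      -> -10
PUSH 49  -> -10 49
MUL      -> -490
PUSH 10  -> -490 10
POP      -> -490
PUSH 50  -> -490 50
SWAP     -> 50 -490
STORE 1  -> 50
STORE 0  -> (empty)
LOAD 1   -> -490
PUSH 11  -> -490 11
LOAD 0   -> -490 11 50
DUP      -> -490 11 50 50
DUP      -> -490 11 50 50 50

-490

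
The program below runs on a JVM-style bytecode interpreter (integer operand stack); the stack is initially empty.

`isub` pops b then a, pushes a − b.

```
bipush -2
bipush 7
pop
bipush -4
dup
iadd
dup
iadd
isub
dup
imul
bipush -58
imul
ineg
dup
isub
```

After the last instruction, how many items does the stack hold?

1

bipush -2  → [-2]
bipush 7   → [-2, 7]
pop        → [-2]
bipush -4  → [-2, -4]
dup        → [-2, -4, -4]
iadd       → [-2, -8]
dup        → [-2, -8, -8]
iadd       → [-2, -16]
isub       → [14]
dup        → [14, 14]
imul       → [196]
bipush -58 → [196, -58]
imul       → [-11368]
ineg       → [11368]
dup        → [11368, 11368]
isub       → [0]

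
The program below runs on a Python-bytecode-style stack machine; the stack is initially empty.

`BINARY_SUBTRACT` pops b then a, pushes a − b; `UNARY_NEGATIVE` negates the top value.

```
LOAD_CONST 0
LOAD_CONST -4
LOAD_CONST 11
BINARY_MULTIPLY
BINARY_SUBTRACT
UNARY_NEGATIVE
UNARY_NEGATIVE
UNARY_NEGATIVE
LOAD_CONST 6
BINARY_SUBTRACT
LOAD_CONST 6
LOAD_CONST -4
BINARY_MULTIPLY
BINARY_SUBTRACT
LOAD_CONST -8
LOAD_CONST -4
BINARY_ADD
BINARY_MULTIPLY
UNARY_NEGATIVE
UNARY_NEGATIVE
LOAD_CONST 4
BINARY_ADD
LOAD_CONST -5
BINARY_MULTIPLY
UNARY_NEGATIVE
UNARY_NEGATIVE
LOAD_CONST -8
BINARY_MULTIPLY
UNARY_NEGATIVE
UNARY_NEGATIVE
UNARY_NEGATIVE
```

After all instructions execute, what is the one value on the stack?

LOAD_CONST 0    -> 0
LOAD_CONST -4   -> 0 -4
LOAD_CONST 11   -> 0 -4 11
BINARY_MULTIPLY -> 0 -44
BINARY_SUBTRACT -> 44
UNARY_NEGATIVE  -> -44
UNARY_NEGATIVE  -> 44
UNARY_NEGATIVE  -> -44
LOAD_CONST 6    -> -44 6
BINARY_SUBTRACT -> -50
LOAD_CONST 6    -> -50 6
LOAD_CONST -4   -> -50 6 -4
BINARY_MULTIPLY -> -50 -24
BINARY_SUBTRACT -> -26
LOAD_CONST -8   -> -26 -8
LOAD_CONST -4   -> -26 -8 -4
BINARY_ADD      -> -26 -12
BINARY_MULTIPLY -> 312
UNARY_NEGATIVE  -> -312
UNARY_NEGATIVE  -> 312
LOAD_CONST 4    -> 312 4
BINARY_ADD      -> 316
LOAD_CONST -5   -> 316 -5
BINARY_MULTIPLY -> -1580
UNARY_NEGATIVE  -> 1580
UNARY_NEGATIVE  -> -1580
LOAD_CONST -8   -> -1580 -8
BINARY_MULTIPLY -> 12640
UNARY_NEGATIVE  -> -12640
UNARY_NEGATIVE  -> 12640
UNARY_NEGATIVE  -> -12640

-12640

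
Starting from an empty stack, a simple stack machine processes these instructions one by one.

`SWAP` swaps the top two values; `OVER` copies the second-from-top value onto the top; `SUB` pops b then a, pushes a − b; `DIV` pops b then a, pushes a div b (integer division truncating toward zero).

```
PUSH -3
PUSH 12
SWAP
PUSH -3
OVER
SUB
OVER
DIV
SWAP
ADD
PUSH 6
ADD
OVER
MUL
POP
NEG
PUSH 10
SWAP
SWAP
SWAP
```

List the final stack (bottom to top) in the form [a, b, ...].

PUSH -3 -> -3
PUSH 12 -> -3 12
SWAP    -> 12 -3
PUSH -3 -> 12 -3 -3
OVER    -> 12 -3 -3 -3
SUB     -> 12 -3 0
OVER    -> 12 -3 0 -3
DIV     -> 12 -3 0
SWAP    -> 12 0 -3
ADD     -> 12 -3
PUSH 6  -> 12 -3 6
ADD     -> 12 3
OVER    -> 12 3 12
MUL     -> 12 36
POP     -> 12
NEG     -> -12
PUSH 10 -> -12 10
SWAP    -> 10 -12
SWAP    -> -12 10
SWAP    -> 10 -12

[10, -12]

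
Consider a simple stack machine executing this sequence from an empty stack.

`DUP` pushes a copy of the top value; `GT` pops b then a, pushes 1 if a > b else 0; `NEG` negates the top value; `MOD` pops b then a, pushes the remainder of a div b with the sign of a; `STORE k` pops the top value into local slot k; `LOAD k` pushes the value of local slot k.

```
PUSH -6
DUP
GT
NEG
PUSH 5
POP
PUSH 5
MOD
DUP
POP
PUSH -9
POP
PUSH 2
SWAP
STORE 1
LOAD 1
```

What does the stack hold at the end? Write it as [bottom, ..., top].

[2, 0]

PUSH -6 → [-6]
DUP     → [-6, -6]
GT      → [0]
NEG     → [0]
PUSH 5  → [0, 5]
POP     → [0]
PUSH 5  → [0, 5]
MOD     → [0]
DUP     → [0, 0]
POP     → [0]
PUSH -9 → [0, -9]
POP     → [0]
PUSH 2  → [0, 2]
SWAP    → [2, 0]
STORE 1 → [2]
LOAD 1  → [2, 0]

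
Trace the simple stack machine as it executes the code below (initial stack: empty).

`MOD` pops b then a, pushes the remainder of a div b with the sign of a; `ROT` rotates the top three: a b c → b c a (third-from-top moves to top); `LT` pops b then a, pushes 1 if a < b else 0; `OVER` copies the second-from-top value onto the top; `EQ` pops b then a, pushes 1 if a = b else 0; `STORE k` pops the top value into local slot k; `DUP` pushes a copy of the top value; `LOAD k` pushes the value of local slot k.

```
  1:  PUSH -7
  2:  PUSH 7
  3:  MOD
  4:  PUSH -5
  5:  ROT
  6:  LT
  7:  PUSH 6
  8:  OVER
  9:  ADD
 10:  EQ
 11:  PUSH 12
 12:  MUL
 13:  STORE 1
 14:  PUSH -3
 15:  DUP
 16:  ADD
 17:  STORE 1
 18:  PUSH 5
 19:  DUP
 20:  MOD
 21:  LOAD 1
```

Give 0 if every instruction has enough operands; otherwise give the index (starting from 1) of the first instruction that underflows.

5

PUSH -7  -7
PUSH 7   -7 7
MOD      0
PUSH -5  0 -5
ROT  — needs 3 operands, stack has 2 → underflow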